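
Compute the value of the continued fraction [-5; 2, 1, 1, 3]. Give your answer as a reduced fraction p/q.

-83/18

Start with 3.
1 + 1/(3/1) = 1 + 1/3 = 4/3
1 + 1/(4/3) = 1 + 3/4 = 7/4
2 + 1/(7/4) = 2 + 4/7 = 18/7
-5 + 1/(18/7) = -5 + 7/18 = -83/18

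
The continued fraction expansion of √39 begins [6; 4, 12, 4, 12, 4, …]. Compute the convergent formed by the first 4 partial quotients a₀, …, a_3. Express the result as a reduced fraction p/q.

1249/200

Start with 4.
12 + 1/(4/1) = 12 + 1/4 = 49/4
4 + 1/(49/4) = 4 + 4/49 = 200/49
6 + 1/(200/49) = 6 + 49/200 = 1249/200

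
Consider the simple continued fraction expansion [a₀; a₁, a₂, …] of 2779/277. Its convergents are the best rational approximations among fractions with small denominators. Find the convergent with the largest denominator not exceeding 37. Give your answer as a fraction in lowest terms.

311/31

a_0 = 10: 10/1  (≤ bound)
a_1 = 30: 301/30  (≤ bound)
a_2 = 1: 311/31  (≤ bound)
a_3 = 3: 1234/123  (> 37, stop)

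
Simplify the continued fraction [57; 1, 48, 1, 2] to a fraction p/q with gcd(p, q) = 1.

Work from the innermost term outward:
Start with 2.
1 + 1/(2/1) = 1 + 1/2 = 3/2
48 + 1/(3/2) = 48 + 2/3 = 146/3
1 + 1/(146/3) = 1 + 3/146 = 149/146
57 + 1/(149/146) = 57 + 146/149 = 8639/149

8639/149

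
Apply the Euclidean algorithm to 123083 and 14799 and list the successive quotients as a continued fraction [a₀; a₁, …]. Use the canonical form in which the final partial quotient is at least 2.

123083 ÷ 14799 → quotient 8, remainder 4691
14799 ÷ 4691 → quotient 3, remainder 726
4691 ÷ 726 → quotient 6, remainder 335
726 ÷ 335 → quotient 2, remainder 56
335 ÷ 56 → quotient 5, remainder 55
56 ÷ 55 → quotient 1, remainder 1
55 ÷ 1 → quotient 55, remainder 0

[8; 3, 6, 2, 5, 1, 55]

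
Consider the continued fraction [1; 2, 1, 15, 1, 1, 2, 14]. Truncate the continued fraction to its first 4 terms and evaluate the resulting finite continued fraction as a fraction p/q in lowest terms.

Compute successive convergents:
a_0 = 1: 1/1
a_1 = 2: 3/2
a_2 = 1: 4/3
a_3 = 15: 63/47

63/47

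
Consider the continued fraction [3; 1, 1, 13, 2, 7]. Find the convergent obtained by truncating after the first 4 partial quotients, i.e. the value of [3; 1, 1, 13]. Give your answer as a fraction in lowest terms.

a_0 = 3: 3/1
a_1 = 1: 4/1
a_2 = 1: 7/2
a_3 = 13: 95/27

95/27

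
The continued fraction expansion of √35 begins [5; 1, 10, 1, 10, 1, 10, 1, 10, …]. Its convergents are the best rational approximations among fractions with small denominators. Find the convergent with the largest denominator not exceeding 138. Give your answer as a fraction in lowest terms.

775/131

a_0 = 5: 5/1  (≤ bound)
a_1 = 1: 6/1  (≤ bound)
a_2 = 10: 65/11  (≤ bound)
a_3 = 1: 71/12  (≤ bound)
a_4 = 10: 775/131  (≤ bound)
a_5 = 1: 846/143  (> 138, stop)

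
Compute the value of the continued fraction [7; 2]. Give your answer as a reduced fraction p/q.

15/2

Use the convergent recurrence hₖ = aₖ·hₖ₋₁ + hₖ₋₂ (and likewise for the denominators kₖ):
a_0 = 7: 7/1
a_1 = 2: 15/2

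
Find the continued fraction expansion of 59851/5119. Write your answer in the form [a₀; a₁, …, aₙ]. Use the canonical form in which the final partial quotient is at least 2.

[11; 1, 2, 4, 15, 1, 1, 12]

59851 ÷ 5119 → quotient 11, remainder 3542
5119 ÷ 3542 → quotient 1, remainder 1577
3542 ÷ 1577 → quotient 2, remainder 388
1577 ÷ 388 → quotient 4, remainder 25
388 ÷ 25 → quotient 15, remainder 13
25 ÷ 13 → quotient 1, remainder 12
13 ÷ 12 → quotient 1, remainder 1
12 ÷ 1 → quotient 12, remainder 0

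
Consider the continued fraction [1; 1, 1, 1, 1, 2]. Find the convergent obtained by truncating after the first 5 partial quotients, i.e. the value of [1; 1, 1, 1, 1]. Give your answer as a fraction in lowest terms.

Starting at the tail and folding back:
Start with 1.
1 + 1/(1/1) = 1 + 1/1 = 2/1
1 + 1/(2/1) = 1 + 1/2 = 3/2
1 + 1/(3/2) = 1 + 2/3 = 5/3
1 + 1/(5/3) = 1 + 3/5 = 8/5

8/5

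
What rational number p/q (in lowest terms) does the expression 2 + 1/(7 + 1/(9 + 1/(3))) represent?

Start with 3.
9 + 1/(3/1) = 9 + 1/3 = 28/3
7 + 1/(28/3) = 7 + 3/28 = 199/28
2 + 1/(199/28) = 2 + 28/199 = 426/199

426/199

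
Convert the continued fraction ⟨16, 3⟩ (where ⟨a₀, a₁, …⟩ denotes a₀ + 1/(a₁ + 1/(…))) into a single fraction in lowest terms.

49/3

a_0 = 16: 16/1
a_1 = 3: 49/3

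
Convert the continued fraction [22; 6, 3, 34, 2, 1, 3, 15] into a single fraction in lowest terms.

2452777/110695

Start with 15.
3 + 1/(15/1) = 3 + 1/15 = 46/15
1 + 1/(46/15) = 1 + 15/46 = 61/46
2 + 1/(61/46) = 2 + 46/61 = 168/61
34 + 1/(168/61) = 34 + 61/168 = 5773/168
3 + 1/(5773/168) = 3 + 168/5773 = 17487/5773
6 + 1/(17487/5773) = 6 + 5773/17487 = 110695/17487
22 + 1/(110695/17487) = 22 + 17487/110695 = 2452777/110695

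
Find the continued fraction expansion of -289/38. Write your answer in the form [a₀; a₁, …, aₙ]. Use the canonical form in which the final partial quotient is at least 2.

-289 = -8·38 + 15, so a_0 = -8
38 = 2·15 + 8, so a_1 = 2
15 = 1·8 + 7, so a_2 = 1
8 = 1·7 + 1, so a_3 = 1
7 = 7·1 + 0, so a_4 = 7

[-8; 2, 1, 1, 7]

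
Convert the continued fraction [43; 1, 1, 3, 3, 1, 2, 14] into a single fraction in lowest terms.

51931/1192

a_0 = 43: 43/1
a_1 = 1: 44/1
a_2 = 1: 87/2
a_3 = 3: 305/7
a_4 = 3: 1002/23
a_5 = 1: 1307/30
a_6 = 2: 3616/83
a_7 = 14: 51931/1192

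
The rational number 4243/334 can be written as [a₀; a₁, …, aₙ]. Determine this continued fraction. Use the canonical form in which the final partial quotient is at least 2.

[12; 1, 2, 2, 1, 2, 12]

⌊4243/334⌋ = 12, remainder 235
⌊334/235⌋ = 1, remainder 99
⌊235/99⌋ = 2, remainder 37
⌊99/37⌋ = 2, remainder 25
⌊37/25⌋ = 1, remainder 12
⌊25/12⌋ = 2, remainder 1
⌊12/1⌋ = 12, remainder 0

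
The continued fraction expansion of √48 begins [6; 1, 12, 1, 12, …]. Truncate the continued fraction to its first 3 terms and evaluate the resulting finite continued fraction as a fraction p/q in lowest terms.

90/13

Compute successive convergents:
a_0 = 6: 6/1
a_1 = 1: 7/1
a_2 = 12: 90/13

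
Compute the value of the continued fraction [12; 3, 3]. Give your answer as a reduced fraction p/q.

Start with 3.
3 + 1/(3/1) = 3 + 1/3 = 10/3
12 + 1/(10/3) = 12 + 3/10 = 123/10

123/10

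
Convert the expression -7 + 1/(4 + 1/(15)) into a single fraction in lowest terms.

-412/61

a_0 = -7: -7/1
a_1 = 4: -27/4
a_2 = 15: -412/61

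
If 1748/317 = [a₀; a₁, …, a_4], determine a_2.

1

1748 ÷ 317 → quotient 5, remainder 163
317 ÷ 163 → quotient 1, remainder 154
163 ÷ 154 → quotient 1, remainder 9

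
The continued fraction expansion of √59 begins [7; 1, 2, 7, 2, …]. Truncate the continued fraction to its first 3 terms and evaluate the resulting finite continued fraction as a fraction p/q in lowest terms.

Collapse the nested fraction from the inside out:
Start with 2.
1 + 1/(2/1) = 1 + 1/2 = 3/2
7 + 1/(3/2) = 7 + 2/3 = 23/3

23/3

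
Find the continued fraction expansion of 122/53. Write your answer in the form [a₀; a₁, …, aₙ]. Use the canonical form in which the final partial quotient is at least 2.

[2; 3, 3, 5]

122 ÷ 53 → quotient 2, remainder 16
53 ÷ 16 → quotient 3, remainder 5
16 ÷ 5 → quotient 3, remainder 1
5 ÷ 1 → quotient 5, remainder 0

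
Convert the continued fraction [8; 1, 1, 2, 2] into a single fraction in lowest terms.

103/12

Start with 2.
2 + 1/(2/1) = 2 + 1/2 = 5/2
1 + 1/(5/2) = 1 + 2/5 = 7/5
1 + 1/(7/5) = 1 + 5/7 = 12/7
8 + 1/(12/7) = 8 + 7/12 = 103/12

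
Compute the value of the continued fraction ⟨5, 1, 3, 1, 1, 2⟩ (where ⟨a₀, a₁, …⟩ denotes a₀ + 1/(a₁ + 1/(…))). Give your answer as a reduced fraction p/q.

133/23

a_0 = 5: 5/1
a_1 = 1: 6/1
a_2 = 3: 23/4
a_3 = 1: 29/5
a_4 = 1: 52/9
a_5 = 2: 133/23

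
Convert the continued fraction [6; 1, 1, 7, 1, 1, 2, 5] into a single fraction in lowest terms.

Work from the innermost term outward:
Start with 5.
2 + 1/(5/1) = 2 + 1/5 = 11/5
1 + 1/(11/5) = 1 + 5/11 = 16/11
1 + 1/(16/11) = 1 + 11/16 = 27/16
7 + 1/(27/16) = 7 + 16/27 = 205/27
1 + 1/(205/27) = 1 + 27/205 = 232/205
1 + 1/(232/205) = 1 + 205/232 = 437/232
6 + 1/(437/232) = 6 + 232/437 = 2854/437

2854/437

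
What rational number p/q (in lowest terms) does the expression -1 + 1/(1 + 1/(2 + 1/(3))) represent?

a_0 = -1: -1/1
a_1 = 1: 0/1
a_2 = 2: -1/3
a_3 = 3: -3/10

-3/10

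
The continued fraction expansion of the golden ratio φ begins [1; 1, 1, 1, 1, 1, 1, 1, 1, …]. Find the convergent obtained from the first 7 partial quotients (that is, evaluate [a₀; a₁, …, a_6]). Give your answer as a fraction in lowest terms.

21/13

Starting at the tail and folding back:
Start with 1.
1 + 1/(1/1) = 1 + 1/1 = 2/1
1 + 1/(2/1) = 1 + 1/2 = 3/2
1 + 1/(3/2) = 1 + 2/3 = 5/3
1 + 1/(5/3) = 1 + 3/5 = 8/5
1 + 1/(8/5) = 1 + 5/8 = 13/8
1 + 1/(13/8) = 1 + 8/13 = 21/13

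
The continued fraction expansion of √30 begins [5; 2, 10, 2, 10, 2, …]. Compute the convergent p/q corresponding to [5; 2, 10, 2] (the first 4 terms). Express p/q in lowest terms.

Collapse the nested fraction from the inside out:
Start with 2.
10 + 1/(2/1) = 10 + 1/2 = 21/2
2 + 1/(21/2) = 2 + 2/21 = 44/21
5 + 1/(44/21) = 5 + 21/44 = 241/44

241/44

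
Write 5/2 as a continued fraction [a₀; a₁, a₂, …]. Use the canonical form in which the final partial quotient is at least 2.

[2; 2]

5 = 2·2 + 1, so a_0 = 2
2 = 2·1 + 0, so a_1 = 2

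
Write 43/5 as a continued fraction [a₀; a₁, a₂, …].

Repeatedly divide and take the remainder:
⌊43/5⌋ = 8, remainder 3
⌊5/3⌋ = 1, remainder 2
⌊3/2⌋ = 1, remainder 1
⌊2/1⌋ = 2, remainder 0

[8; 1, 1, 2]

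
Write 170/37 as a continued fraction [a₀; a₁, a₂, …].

Apply division with remainder until the remainder is 0:
⌊170/37⌋ = 4, remainder 22
⌊37/22⌋ = 1, remainder 15
⌊22/15⌋ = 1, remainder 7
⌊15/7⌋ = 2, remainder 1
⌊7/1⌋ = 7, remainder 0

[4; 1, 1, 2, 7]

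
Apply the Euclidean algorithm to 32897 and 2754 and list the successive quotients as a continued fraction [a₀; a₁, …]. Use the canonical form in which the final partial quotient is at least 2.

32897 = 11·2754 + 2603, so a_0 = 11
2754 = 1·2603 + 151, so a_1 = 1
2603 = 17·151 + 36, so a_2 = 17
151 = 4·36 + 7, so a_3 = 4
36 = 5·7 + 1, so a_4 = 5
7 = 7·1 + 0, so a_5 = 7

[11; 1, 17, 4, 5, 7]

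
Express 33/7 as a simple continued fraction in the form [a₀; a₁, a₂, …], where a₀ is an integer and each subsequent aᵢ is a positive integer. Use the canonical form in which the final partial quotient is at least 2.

[4; 1, 2, 2]

33 = 4·7 + 5, so a_0 = 4
7 = 1·5 + 2, so a_1 = 1
5 = 2·2 + 1, so a_2 = 2
2 = 2·1 + 0, so a_3 = 2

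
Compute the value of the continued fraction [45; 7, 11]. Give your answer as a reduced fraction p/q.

3521/78

Work from the innermost term outward:
Start with 11.
7 + 1/(11/1) = 7 + 1/11 = 78/11
45 + 1/(78/11) = 45 + 11/78 = 3521/78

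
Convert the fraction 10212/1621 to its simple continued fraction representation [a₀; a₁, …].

Apply division with remainder until the remainder is 0:
10212 ÷ 1621 → quotient 6, remainder 486
1621 ÷ 486 → quotient 3, remainder 163
486 ÷ 163 → quotient 2, remainder 160
163 ÷ 160 → quotient 1, remainder 3
160 ÷ 3 → quotient 53, remainder 1
3 ÷ 1 → quotient 3, remainder 0

[6; 3, 2, 1, 53, 3]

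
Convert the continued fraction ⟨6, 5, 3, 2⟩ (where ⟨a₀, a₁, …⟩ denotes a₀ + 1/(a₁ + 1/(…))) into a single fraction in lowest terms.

229/37

a_0 = 6: 6/1
a_1 = 5: 31/5
a_2 = 3: 99/16
a_3 = 2: 229/37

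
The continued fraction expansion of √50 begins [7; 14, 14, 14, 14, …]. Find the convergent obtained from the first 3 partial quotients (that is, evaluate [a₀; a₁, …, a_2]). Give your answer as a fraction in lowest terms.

Start with 14.
14 + 1/(14/1) = 14 + 1/14 = 197/14
7 + 1/(197/14) = 7 + 14/197 = 1393/197

1393/197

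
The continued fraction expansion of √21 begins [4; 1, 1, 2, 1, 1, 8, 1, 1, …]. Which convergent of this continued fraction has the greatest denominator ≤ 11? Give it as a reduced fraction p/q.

List convergents until the denominator exceeds the bound:
a_0 = 4: 4/1  (≤ bound)
a_1 = 1: 5/1  (≤ bound)
a_2 = 1: 9/2  (≤ bound)
a_3 = 2: 23/5  (≤ bound)
a_4 = 1: 32/7  (≤ bound)
a_5 = 1: 55/12  (> 11, stop)

32/7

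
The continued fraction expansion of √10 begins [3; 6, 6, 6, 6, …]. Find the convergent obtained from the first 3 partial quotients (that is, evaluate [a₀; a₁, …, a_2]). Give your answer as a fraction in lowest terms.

Starting at the tail and folding back:
Start with 6.
6 + 1/(6/1) = 6 + 1/6 = 37/6
3 + 1/(37/6) = 3 + 6/37 = 117/37

117/37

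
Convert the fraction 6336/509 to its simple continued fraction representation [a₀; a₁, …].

[12; 2, 4, 3, 3, 5]

Apply division with remainder until the remainder is 0:
⌊6336/509⌋ = 12, remainder 228
⌊509/228⌋ = 2, remainder 53
⌊228/53⌋ = 4, remainder 16
⌊53/16⌋ = 3, remainder 5
⌊16/5⌋ = 3, remainder 1
⌊5/1⌋ = 5, remainder 0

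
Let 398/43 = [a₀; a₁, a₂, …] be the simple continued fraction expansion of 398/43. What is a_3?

10

Apply division with remainder until the remainder is 0:
398 = 9·43 + 11, so a_0 = 9
43 = 3·11 + 10, so a_1 = 3
11 = 1·10 + 1, so a_2 = 1
10 = 10·1 + 0, so a_3 = 10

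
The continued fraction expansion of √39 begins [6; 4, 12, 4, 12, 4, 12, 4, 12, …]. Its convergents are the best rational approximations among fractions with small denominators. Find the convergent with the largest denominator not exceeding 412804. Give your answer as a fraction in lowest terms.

a_0 = 6: 6/1  (≤ bound)
a_1 = 4: 25/4  (≤ bound)
a_2 = 12: 306/49  (≤ bound)
a_3 = 4: 1249/200  (≤ bound)
a_4 = 12: 15294/2449  (≤ bound)
a_5 = 4: 62425/9996  (≤ bound)
a_6 = 12: 764394/122401  (≤ bound)
a_7 = 4: 3120001/499600  (> 412804, stop)

764394/122401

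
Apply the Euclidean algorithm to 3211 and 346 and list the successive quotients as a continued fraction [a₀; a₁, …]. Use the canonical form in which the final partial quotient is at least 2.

[9; 3, 1, 1, 3, 4, 3]

Repeatedly divide and take the remainder:
3211 ÷ 346 → quotient 9, remainder 97
346 ÷ 97 → quotient 3, remainder 55
97 ÷ 55 → quotient 1, remainder 42
55 ÷ 42 → quotient 1, remainder 13
42 ÷ 13 → quotient 3, remainder 3
13 ÷ 3 → quotient 4, remainder 1
3 ÷ 1 → quotient 3, remainder 0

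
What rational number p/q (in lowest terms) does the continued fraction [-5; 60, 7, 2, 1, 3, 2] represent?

Work from the innermost term outward:
Start with 2.
3 + 1/(2/1) = 3 + 1/2 = 7/2
1 + 1/(7/2) = 1 + 2/7 = 9/7
2 + 1/(9/7) = 2 + 7/9 = 25/9
7 + 1/(25/9) = 7 + 9/25 = 184/25
60 + 1/(184/25) = 60 + 25/184 = 11065/184
-5 + 1/(11065/184) = -5 + 184/11065 = -55141/11065

-55141/11065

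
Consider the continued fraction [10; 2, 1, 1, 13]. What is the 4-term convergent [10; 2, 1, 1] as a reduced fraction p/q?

52/5

Build up convergents one term at a time:
a_0 = 10: 10/1
a_1 = 2: 21/2
a_2 = 1: 31/3
a_3 = 1: 52/5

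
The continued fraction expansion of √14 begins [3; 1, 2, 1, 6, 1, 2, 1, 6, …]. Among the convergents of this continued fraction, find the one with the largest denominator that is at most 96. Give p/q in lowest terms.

List convergents until the denominator exceeds the bound:
a_0 = 3: 3/1  (≤ bound)
a_1 = 1: 4/1  (≤ bound)
a_2 = 2: 11/3  (≤ bound)
a_3 = 1: 15/4  (≤ bound)
a_4 = 6: 101/27  (≤ bound)
a_5 = 1: 116/31  (≤ bound)
a_6 = 2: 333/89  (≤ bound)
a_7 = 1: 449/120  (> 96, stop)

333/89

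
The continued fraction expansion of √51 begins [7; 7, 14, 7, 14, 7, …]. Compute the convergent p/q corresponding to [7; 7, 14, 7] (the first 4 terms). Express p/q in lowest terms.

4999/700

Compute successive convergents:
a_0 = 7: 7/1
a_1 = 7: 50/7
a_2 = 14: 707/99
a_3 = 7: 4999/700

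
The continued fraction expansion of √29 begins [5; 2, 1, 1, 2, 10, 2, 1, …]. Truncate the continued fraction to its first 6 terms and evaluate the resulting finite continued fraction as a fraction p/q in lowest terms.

Starting at the tail and folding back:
Start with 10.
2 + 1/(10/1) = 2 + 1/10 = 21/10
1 + 1/(21/10) = 1 + 10/21 = 31/21
1 + 1/(31/21) = 1 + 21/31 = 52/31
2 + 1/(52/31) = 2 + 31/52 = 135/52
5 + 1/(135/52) = 5 + 52/135 = 727/135

727/135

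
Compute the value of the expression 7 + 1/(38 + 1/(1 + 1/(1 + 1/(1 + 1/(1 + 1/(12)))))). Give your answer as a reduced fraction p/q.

Use the convergent recurrence hₖ = aₖ·hₖ₋₁ + hₖ₋₂ (and likewise for the denominators kₖ):
a_0 = 7: 7/1
a_1 = 38: 267/38
a_2 = 1: 274/39
a_3 = 1: 541/77
a_4 = 1: 815/116
a_5 = 1: 1356/193
a_6 = 12: 17087/2432

17087/2432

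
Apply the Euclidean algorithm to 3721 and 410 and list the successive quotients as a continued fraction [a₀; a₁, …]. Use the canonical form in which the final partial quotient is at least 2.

[9; 13, 4, 2, 3]

3721 ÷ 410 → quotient 9, remainder 31
410 ÷ 31 → quotient 13, remainder 7
31 ÷ 7 → quotient 4, remainder 3
7 ÷ 3 → quotient 2, remainder 1
3 ÷ 1 → quotient 3, remainder 0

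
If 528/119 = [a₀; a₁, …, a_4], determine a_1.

528 ÷ 119 → quotient 4, remainder 52
119 ÷ 52 → quotient 2, remainder 15

2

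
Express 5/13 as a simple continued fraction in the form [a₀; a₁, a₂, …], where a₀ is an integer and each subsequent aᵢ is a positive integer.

[0; 2, 1, 1, 2]

⌊5/13⌋ = 0, remainder 5
⌊13/5⌋ = 2, remainder 3
⌊5/3⌋ = 1, remainder 2
⌊3/2⌋ = 1, remainder 1
⌊2/1⌋ = 2, remainder 0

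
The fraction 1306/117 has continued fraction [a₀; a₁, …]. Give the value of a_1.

6

1306 = 11·117 + 19, so a_0 = 11
117 = 6·19 + 3, so a_1 = 6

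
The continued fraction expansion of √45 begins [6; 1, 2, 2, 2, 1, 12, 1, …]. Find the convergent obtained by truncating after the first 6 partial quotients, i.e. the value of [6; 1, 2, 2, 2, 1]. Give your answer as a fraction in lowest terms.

161/24

Build up convergents one term at a time:
a_0 = 6: 6/1
a_1 = 1: 7/1
a_2 = 2: 20/3
a_3 = 2: 47/7
a_4 = 2: 114/17
a_5 = 1: 161/24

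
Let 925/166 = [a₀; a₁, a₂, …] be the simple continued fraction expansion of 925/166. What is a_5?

23

Run the Euclidean algorithm, recording each quotient:
⌊925/166⌋ = 5, remainder 95
⌊166/95⌋ = 1, remainder 71
⌊95/71⌋ = 1, remainder 24
⌊71/24⌋ = 2, remainder 23
⌊24/23⌋ = 1, remainder 1
⌊23/1⌋ = 23, remainder 0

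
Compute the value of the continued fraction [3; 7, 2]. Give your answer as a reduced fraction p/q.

47/15

Work from the innermost term outward:
Start with 2.
7 + 1/(2/1) = 7 + 1/2 = 15/2
3 + 1/(15/2) = 3 + 2/15 = 47/15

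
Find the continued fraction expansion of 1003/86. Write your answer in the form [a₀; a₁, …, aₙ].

[11; 1, 1, 1, 28]

1003 = 11·86 + 57, so a_0 = 11
86 = 1·57 + 29, so a_1 = 1
57 = 1·29 + 28, so a_2 = 1
29 = 1·28 + 1, so a_3 = 1
28 = 28·1 + 0, so a_4 = 28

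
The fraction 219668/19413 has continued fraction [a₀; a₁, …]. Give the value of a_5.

Run the Euclidean algorithm, recording each quotient:
⌊219668/19413⌋ = 11, remainder 6125
⌊19413/6125⌋ = 3, remainder 1038
⌊6125/1038⌋ = 5, remainder 935
⌊1038/935⌋ = 1, remainder 103
⌊935/103⌋ = 9, remainder 8
⌊103/8⌋ = 12, remainder 7

12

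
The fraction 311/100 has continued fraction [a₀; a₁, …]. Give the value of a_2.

Repeatedly divide and take the remainder:
311 ÷ 100 → quotient 3, remainder 11
100 ÷ 11 → quotient 9, remainder 1
11 ÷ 1 → quotient 11, remainder 0

11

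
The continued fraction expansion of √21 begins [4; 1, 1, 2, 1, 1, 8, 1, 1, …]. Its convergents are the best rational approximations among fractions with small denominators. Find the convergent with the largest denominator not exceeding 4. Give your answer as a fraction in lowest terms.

9/2

List convergents until the denominator exceeds the bound:
a_0 = 4: 4/1  (≤ bound)
a_1 = 1: 5/1  (≤ bound)
a_2 = 1: 9/2  (≤ bound)
a_3 = 2: 23/5  (> 4, stop)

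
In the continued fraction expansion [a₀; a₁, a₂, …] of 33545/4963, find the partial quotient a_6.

7

⌊33545/4963⌋ = 6, remainder 3767
⌊4963/3767⌋ = 1, remainder 1196
⌊3767/1196⌋ = 3, remainder 179
⌊1196/179⌋ = 6, remainder 122
⌊179/122⌋ = 1, remainder 57
⌊122/57⌋ = 2, remainder 8
⌊57/8⌋ = 7, remainder 1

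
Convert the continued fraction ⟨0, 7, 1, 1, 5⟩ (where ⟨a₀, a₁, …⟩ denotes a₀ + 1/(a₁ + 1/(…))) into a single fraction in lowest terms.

11/83

Compute successive convergents:
a_0 = 0: 0/1
a_1 = 7: 1/7
a_2 = 1: 1/8
a_3 = 1: 2/15
a_4 = 5: 11/83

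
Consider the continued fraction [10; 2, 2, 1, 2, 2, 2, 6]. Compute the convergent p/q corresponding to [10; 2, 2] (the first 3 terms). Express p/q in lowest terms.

52/5

Start with 2.
2 + 1/(2/1) = 2 + 1/2 = 5/2
10 + 1/(5/2) = 10 + 2/5 = 52/5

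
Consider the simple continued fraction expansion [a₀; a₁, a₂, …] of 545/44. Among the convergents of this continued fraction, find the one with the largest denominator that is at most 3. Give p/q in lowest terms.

a_0 = 12: 12/1  (≤ bound)
a_1 = 2: 25/2  (≤ bound)
a_2 = 1: 37/3  (≤ bound)
a_3 = 1: 62/5  (> 3, stop)

37/3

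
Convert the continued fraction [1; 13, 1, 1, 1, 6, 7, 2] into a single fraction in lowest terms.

Start with 2.
7 + 1/(2/1) = 7 + 1/2 = 15/2
6 + 1/(15/2) = 6 + 2/15 = 92/15
1 + 1/(92/15) = 1 + 15/92 = 107/92
1 + 1/(107/92) = 1 + 92/107 = 199/107
1 + 1/(199/107) = 1 + 107/199 = 306/199
13 + 1/(306/199) = 13 + 199/306 = 4177/306
1 + 1/(4177/306) = 1 + 306/4177 = 4483/4177

4483/4177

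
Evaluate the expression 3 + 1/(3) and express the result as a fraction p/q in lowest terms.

10/3

Collapse the nested fraction from the inside out:
Start with 3.
3 + 1/(3/1) = 3 + 1/3 = 10/3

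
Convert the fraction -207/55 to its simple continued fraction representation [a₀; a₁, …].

-207 = -4·55 + 13, so a_0 = -4
55 = 4·13 + 3, so a_1 = 4
13 = 4·3 + 1, so a_2 = 4
3 = 3·1 + 0, so a_3 = 3

[-4; 4, 4, 3]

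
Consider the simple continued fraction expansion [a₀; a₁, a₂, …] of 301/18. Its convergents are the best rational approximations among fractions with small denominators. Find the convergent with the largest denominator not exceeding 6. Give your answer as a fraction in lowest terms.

a_0 = 16: 16/1  (≤ bound)
a_1 = 1: 17/1  (≤ bound)
a_2 = 2: 50/3  (≤ bound)
a_3 = 1: 67/4  (≤ bound)
a_4 = 1: 117/7  (> 6, stop)

67/4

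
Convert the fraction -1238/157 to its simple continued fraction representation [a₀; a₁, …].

Apply division with remainder until the remainder is 0:
-1238 = -8·157 + 18, so a_0 = -8
157 = 8·18 + 13, so a_1 = 8
18 = 1·13 + 5, so a_2 = 1
13 = 2·5 + 3, so a_3 = 2
5 = 1·3 + 2, so a_4 = 1
3 = 1·2 + 1, so a_5 = 1
2 = 2·1 + 0, so a_6 = 2

[-8; 8, 1, 2, 1, 1, 2]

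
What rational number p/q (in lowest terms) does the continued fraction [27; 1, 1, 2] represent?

138/5

a_0 = 27: 27/1
a_1 = 1: 28/1
a_2 = 1: 55/2
a_3 = 2: 138/5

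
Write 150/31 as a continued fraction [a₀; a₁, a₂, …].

150 = 4·31 + 26, so a_0 = 4
31 = 1·26 + 5, so a_1 = 1
26 = 5·5 + 1, so a_2 = 5
5 = 5·1 + 0, so a_3 = 5

[4; 1, 5, 5]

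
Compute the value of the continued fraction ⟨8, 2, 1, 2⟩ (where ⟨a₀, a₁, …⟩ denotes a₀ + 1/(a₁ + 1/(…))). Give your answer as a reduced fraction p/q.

Collapse the nested fraction from the inside out:
Start with 2.
1 + 1/(2/1) = 1 + 1/2 = 3/2
2 + 1/(3/2) = 2 + 2/3 = 8/3
8 + 1/(8/3) = 8 + 3/8 = 67/8

67/8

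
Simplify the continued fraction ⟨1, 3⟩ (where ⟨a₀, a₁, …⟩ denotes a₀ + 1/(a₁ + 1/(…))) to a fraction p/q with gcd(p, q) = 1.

Start with 3.
1 + 1/(3/1) = 1 + 1/3 = 4/3

4/3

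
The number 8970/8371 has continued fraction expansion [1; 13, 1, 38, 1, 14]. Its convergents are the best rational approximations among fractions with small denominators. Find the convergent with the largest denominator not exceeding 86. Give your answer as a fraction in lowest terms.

15/14

List convergents until the denominator exceeds the bound:
a_0 = 1: 1/1  (≤ bound)
a_1 = 13: 14/13  (≤ bound)
a_2 = 1: 15/14  (≤ bound)
a_3 = 38: 584/545  (> 86, stop)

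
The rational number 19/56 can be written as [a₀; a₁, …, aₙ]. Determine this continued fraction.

[0; 2, 1, 18]

Repeatedly divide and take the remainder:
⌊19/56⌋ = 0, remainder 19
⌊56/19⌋ = 2, remainder 18
⌊19/18⌋ = 1, remainder 1
⌊18/1⌋ = 18, remainder 0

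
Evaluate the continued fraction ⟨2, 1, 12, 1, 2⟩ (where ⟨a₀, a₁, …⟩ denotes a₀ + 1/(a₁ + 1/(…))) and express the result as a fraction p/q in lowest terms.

120/41

Use the convergent recurrence hₖ = aₖ·hₖ₋₁ + hₖ₋₂ (and likewise for the denominators kₖ):
a_0 = 2: 2/1
a_1 = 1: 3/1
a_2 = 12: 38/13
a_3 = 1: 41/14
a_4 = 2: 120/41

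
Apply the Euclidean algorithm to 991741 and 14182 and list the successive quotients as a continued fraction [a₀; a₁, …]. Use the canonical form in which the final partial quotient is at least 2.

⌊991741/14182⌋ = 69, remainder 13183
⌊14182/13183⌋ = 1, remainder 999
⌊13183/999⌋ = 13, remainder 196
⌊999/196⌋ = 5, remainder 19
⌊196/19⌋ = 10, remainder 6
⌊19/6⌋ = 3, remainder 1
⌊6/1⌋ = 6, remainder 0

[69; 1, 13, 5, 10, 3, 6]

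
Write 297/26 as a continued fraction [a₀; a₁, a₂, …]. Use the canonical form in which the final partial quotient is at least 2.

[11; 2, 2, 1, 3]

⌊297/26⌋ = 11, remainder 11
⌊26/11⌋ = 2, remainder 4
⌊11/4⌋ = 2, remainder 3
⌊4/3⌋ = 1, remainder 1
⌊3/1⌋ = 3, remainder 0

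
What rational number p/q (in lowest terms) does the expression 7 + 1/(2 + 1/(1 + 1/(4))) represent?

Work from the innermost term outward:
Start with 4.
1 + 1/(4/1) = 1 + 1/4 = 5/4
2 + 1/(5/4) = 2 + 4/5 = 14/5
7 + 1/(14/5) = 7 + 5/14 = 103/14

103/14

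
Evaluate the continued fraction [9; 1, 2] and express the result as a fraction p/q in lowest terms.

29/3

a_0 = 9: 9/1
a_1 = 1: 10/1
a_2 = 2: 29/3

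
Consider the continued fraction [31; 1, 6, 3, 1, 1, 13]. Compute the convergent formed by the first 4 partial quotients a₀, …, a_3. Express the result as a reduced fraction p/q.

a_0 = 31: 31/1
a_1 = 1: 32/1
a_2 = 6: 223/7
a_3 = 3: 701/22

701/22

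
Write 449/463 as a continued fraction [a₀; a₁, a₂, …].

449 ÷ 463 → quotient 0, remainder 449
463 ÷ 449 → quotient 1, remainder 14
449 ÷ 14 → quotient 32, remainder 1
14 ÷ 1 → quotient 14, remainder 0

[0; 1, 32, 14]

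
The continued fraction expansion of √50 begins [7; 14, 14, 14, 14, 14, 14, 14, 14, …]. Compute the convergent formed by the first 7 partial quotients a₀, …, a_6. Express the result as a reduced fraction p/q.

Work from the innermost term outward:
Start with 14.
14 + 1/(14/1) = 14 + 1/14 = 197/14
14 + 1/(197/14) = 14 + 14/197 = 2772/197
14 + 1/(2772/197) = 14 + 197/2772 = 39005/2772
14 + 1/(39005/2772) = 14 + 2772/39005 = 548842/39005
14 + 1/(548842/39005) = 14 + 39005/548842 = 7722793/548842
7 + 1/(7722793/548842) = 7 + 548842/7722793 = 54608393/7722793

54608393/7722793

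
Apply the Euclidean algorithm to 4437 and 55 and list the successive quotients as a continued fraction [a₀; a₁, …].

[80; 1, 2, 18]

Repeatedly divide and take the remainder:
⌊4437/55⌋ = 80, remainder 37
⌊55/37⌋ = 1, remainder 18
⌊37/18⌋ = 2, remainder 1
⌊18/1⌋ = 18, remainder 0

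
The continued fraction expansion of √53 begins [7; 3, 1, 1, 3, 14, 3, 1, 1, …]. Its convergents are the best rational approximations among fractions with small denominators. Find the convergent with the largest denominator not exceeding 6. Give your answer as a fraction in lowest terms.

29/4

a_0 = 7: 7/1  (≤ bound)
a_1 = 3: 22/3  (≤ bound)
a_2 = 1: 29/4  (≤ bound)
a_3 = 1: 51/7  (> 6, stop)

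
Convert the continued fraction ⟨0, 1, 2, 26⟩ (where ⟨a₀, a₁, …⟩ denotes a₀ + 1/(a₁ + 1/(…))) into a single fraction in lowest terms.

53/79

Start with 26.
2 + 1/(26/1) = 2 + 1/26 = 53/26
1 + 1/(53/26) = 1 + 26/53 = 79/53
0 + 1/(79/53) = 0 + 53/79 = 53/79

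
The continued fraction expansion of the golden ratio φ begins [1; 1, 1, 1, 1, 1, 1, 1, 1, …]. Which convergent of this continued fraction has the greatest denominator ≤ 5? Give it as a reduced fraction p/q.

a_0 = 1: 1/1  (≤ bound)
a_1 = 1: 2/1  (≤ bound)
a_2 = 1: 3/2  (≤ bound)
a_3 = 1: 5/3  (≤ bound)
a_4 = 1: 8/5  (≤ bound)
a_5 = 1: 13/8  (> 5, stop)

8/5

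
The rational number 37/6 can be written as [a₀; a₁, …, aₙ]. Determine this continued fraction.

37 ÷ 6 → quotient 6, remainder 1
6 ÷ 1 → quotient 6, remainder 0

[6; 6]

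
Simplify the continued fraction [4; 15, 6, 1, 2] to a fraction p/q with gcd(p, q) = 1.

1232/303

Collapse the nested fraction from the inside out:
Start with 2.
1 + 1/(2/1) = 1 + 1/2 = 3/2
6 + 1/(3/2) = 6 + 2/3 = 20/3
15 + 1/(20/3) = 15 + 3/20 = 303/20
4 + 1/(303/20) = 4 + 20/303 = 1232/303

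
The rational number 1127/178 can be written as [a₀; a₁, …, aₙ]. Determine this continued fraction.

[6; 3, 59]

Run the Euclidean algorithm, recording each quotient:
⌊1127/178⌋ = 6, remainder 59
⌊178/59⌋ = 3, remainder 1
⌊59/1⌋ = 59, remainder 0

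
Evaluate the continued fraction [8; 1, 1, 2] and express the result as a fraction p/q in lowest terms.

Collapse the nested fraction from the inside out:
Start with 2.
1 + 1/(2/1) = 1 + 1/2 = 3/2
1 + 1/(3/2) = 1 + 2/3 = 5/3
8 + 1/(5/3) = 8 + 3/5 = 43/5

43/5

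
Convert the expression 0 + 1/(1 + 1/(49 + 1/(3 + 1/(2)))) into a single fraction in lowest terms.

345/352

Start with 2.
3 + 1/(2/1) = 3 + 1/2 = 7/2
49 + 1/(7/2) = 49 + 2/7 = 345/7
1 + 1/(345/7) = 1 + 7/345 = 352/345
0 + 1/(352/345) = 0 + 345/352 = 345/352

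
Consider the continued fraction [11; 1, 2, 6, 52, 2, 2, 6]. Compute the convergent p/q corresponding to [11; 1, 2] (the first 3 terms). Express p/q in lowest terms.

35/3

Work from the innermost term outward:
Start with 2.
1 + 1/(2/1) = 1 + 1/2 = 3/2
11 + 1/(3/2) = 11 + 2/3 = 35/3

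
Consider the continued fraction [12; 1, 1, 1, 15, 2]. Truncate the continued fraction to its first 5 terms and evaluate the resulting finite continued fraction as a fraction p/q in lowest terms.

595/47

Start with 15.
1 + 1/(15/1) = 1 + 1/15 = 16/15
1 + 1/(16/15) = 1 + 15/16 = 31/16
1 + 1/(31/16) = 1 + 16/31 = 47/31
12 + 1/(47/31) = 12 + 31/47 = 595/47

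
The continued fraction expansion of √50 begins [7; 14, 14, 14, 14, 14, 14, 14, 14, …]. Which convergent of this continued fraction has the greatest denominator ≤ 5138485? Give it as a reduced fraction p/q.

3880899/548842

List convergents until the denominator exceeds the bound:
a_0 = 7: 7/1  (≤ bound)
a_1 = 14: 99/14  (≤ bound)
a_2 = 14: 1393/197  (≤ bound)
a_3 = 14: 19601/2772  (≤ bound)
a_4 = 14: 275807/39005  (≤ bound)
a_5 = 14: 3880899/548842  (≤ bound)
a_6 = 14: 54608393/7722793  (> 5138485, stop)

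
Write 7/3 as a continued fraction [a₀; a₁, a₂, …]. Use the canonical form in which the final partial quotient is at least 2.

[2; 3]

Repeatedly divide and take the remainder:
7 ÷ 3 → quotient 2, remainder 1
3 ÷ 1 → quotient 3, remainder 0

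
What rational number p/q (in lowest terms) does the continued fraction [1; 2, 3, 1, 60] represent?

790/547

Start with 60.
1 + 1/(60/1) = 1 + 1/60 = 61/60
3 + 1/(61/60) = 3 + 60/61 = 243/61
2 + 1/(243/61) = 2 + 61/243 = 547/243
1 + 1/(547/243) = 1 + 243/547 = 790/547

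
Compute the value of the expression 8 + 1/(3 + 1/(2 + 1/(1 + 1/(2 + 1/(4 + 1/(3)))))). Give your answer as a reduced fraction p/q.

3161/381

Work from the innermost term outward:
Start with 3.
4 + 1/(3/1) = 4 + 1/3 = 13/3
2 + 1/(13/3) = 2 + 3/13 = 29/13
1 + 1/(29/13) = 1 + 13/29 = 42/29
2 + 1/(42/29) = 2 + 29/42 = 113/42
3 + 1/(113/42) = 3 + 42/113 = 381/113
8 + 1/(381/113) = 8 + 113/381 = 3161/381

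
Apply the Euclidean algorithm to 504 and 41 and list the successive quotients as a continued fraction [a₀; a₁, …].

Apply division with remainder until the remainder is 0:
504 ÷ 41 → quotient 12, remainder 12
41 ÷ 12 → quotient 3, remainder 5
12 ÷ 5 → quotient 2, remainder 2
5 ÷ 2 → quotient 2, remainder 1
2 ÷ 1 → quotient 2, remainder 0

[12; 3, 2, 2, 2]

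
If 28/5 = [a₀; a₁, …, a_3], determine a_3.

2

Apply division with remainder until the remainder is 0:
28 = 5·5 + 3, so a_0 = 5
5 = 1·3 + 2, so a_1 = 1
3 = 1·2 + 1, so a_2 = 1
2 = 2·1 + 0, so a_3 = 2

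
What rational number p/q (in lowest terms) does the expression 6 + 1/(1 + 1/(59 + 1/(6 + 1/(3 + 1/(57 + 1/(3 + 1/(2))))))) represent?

Start with 2.
3 + 1/(2/1) = 3 + 1/2 = 7/2
57 + 1/(7/2) = 57 + 2/7 = 401/7
3 + 1/(401/7) = 3 + 7/401 = 1210/401
6 + 1/(1210/401) = 6 + 401/1210 = 7661/1210
59 + 1/(7661/1210) = 59 + 1210/7661 = 453209/7661
1 + 1/(453209/7661) = 1 + 7661/453209 = 460870/453209
6 + 1/(460870/453209) = 6 + 453209/460870 = 3218429/460870

3218429/460870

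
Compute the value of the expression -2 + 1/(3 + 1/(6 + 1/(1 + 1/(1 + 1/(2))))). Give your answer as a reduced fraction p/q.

-175/104

Collapse the nested fraction from the inside out:
Start with 2.
1 + 1/(2/1) = 1 + 1/2 = 3/2
1 + 1/(3/2) = 1 + 2/3 = 5/3
6 + 1/(5/3) = 6 + 3/5 = 33/5
3 + 1/(33/5) = 3 + 5/33 = 104/33
-2 + 1/(104/33) = -2 + 33/104 = -175/104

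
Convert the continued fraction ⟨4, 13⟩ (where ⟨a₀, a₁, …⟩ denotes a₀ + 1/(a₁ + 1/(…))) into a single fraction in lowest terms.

Collapse the nested fraction from the inside out:
Start with 13.
4 + 1/(13/1) = 4 + 1/13 = 53/13

53/13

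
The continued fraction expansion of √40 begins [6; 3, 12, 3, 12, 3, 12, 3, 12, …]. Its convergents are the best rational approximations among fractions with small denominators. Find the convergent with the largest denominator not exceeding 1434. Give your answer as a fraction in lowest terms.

8886/1405

a_0 = 6: 6/1  (≤ bound)
a_1 = 3: 19/3  (≤ bound)
a_2 = 12: 234/37  (≤ bound)
a_3 = 3: 721/114  (≤ bound)
a_4 = 12: 8886/1405  (≤ bound)
a_5 = 3: 27379/4329  (> 1434, stop)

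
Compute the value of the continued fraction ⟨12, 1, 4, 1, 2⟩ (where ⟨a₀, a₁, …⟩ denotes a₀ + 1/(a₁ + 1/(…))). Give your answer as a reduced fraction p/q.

218/17

a_0 = 12: 12/1
a_1 = 1: 13/1
a_2 = 4: 64/5
a_3 = 1: 77/6
a_4 = 2: 218/17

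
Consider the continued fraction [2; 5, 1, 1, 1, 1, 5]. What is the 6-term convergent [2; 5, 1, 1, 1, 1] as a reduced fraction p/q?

61/28

Use the convergent recurrence hₖ = aₖ·hₖ₋₁ + hₖ₋₂ (and likewise for the denominators kₖ):
a_0 = 2: 2/1
a_1 = 5: 11/5
a_2 = 1: 13/6
a_3 = 1: 24/11
a_4 = 1: 37/17
a_5 = 1: 61/28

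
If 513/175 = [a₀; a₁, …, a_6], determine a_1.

⌊513/175⌋ = 2, remainder 163
⌊175/163⌋ = 1, remainder 12

1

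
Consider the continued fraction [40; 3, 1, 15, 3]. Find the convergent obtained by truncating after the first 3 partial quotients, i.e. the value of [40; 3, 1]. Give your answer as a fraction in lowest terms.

161/4

Build up convergents one term at a time:
a_0 = 40: 40/1
a_1 = 3: 121/3
a_2 = 1: 161/4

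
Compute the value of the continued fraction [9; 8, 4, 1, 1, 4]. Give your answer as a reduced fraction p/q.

3074/337

a_0 = 9: 9/1
a_1 = 8: 73/8
a_2 = 4: 301/33
a_3 = 1: 374/41
a_4 = 1: 675/74
a_5 = 4: 3074/337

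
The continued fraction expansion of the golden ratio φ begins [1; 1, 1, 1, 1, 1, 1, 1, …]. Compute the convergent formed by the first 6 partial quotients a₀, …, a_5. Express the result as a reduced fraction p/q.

13/8

a_0 = 1: 1/1
a_1 = 1: 2/1
a_2 = 1: 3/2
a_3 = 1: 5/3
a_4 = 1: 8/5
a_5 = 1: 13/8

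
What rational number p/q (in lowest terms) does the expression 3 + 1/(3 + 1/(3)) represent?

33/10

Start with 3.
3 + 1/(3/1) = 3 + 1/3 = 10/3
3 + 1/(10/3) = 3 + 3/10 = 33/10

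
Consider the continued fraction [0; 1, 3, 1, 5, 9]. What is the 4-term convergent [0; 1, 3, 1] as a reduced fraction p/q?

4/5

Starting at the tail and folding back:
Start with 1.
3 + 1/(1/1) = 3 + 1/1 = 4/1
1 + 1/(4/1) = 1 + 1/4 = 5/4
0 + 1/(5/4) = 0 + 4/5 = 4/5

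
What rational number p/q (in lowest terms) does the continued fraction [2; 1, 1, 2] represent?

Start with 2.
1 + 1/(2/1) = 1 + 1/2 = 3/2
1 + 1/(3/2) = 1 + 2/3 = 5/3
2 + 1/(5/3) = 2 + 3/5 = 13/5

13/5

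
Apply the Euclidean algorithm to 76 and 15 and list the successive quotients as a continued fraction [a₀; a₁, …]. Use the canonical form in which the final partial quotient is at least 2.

Apply division with remainder until the remainder is 0:
76 ÷ 15 → quotient 5, remainder 1
15 ÷ 1 → quotient 15, remainder 0

[5; 15]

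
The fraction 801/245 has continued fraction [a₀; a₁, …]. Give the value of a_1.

3

801 = 3·245 + 66, so a_0 = 3
245 = 3·66 + 47, so a_1 = 3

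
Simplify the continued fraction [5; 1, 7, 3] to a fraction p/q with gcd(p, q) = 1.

Work from the innermost term outward:
Start with 3.
7 + 1/(3/1) = 7 + 1/3 = 22/3
1 + 1/(22/3) = 1 + 3/22 = 25/22
5 + 1/(25/22) = 5 + 22/25 = 147/25

147/25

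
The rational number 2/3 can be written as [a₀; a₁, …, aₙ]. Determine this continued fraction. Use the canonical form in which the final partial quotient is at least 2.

[0; 1, 2]

2 ÷ 3 → quotient 0, remainder 2
3 ÷ 2 → quotient 1, remainder 1
2 ÷ 1 → quotient 2, remainder 0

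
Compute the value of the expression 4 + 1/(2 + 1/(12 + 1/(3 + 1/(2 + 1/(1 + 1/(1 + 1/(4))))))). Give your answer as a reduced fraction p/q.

Start with 4.
1 + 1/(4/1) = 1 + 1/4 = 5/4
1 + 1/(5/4) = 1 + 4/5 = 9/5
2 + 1/(9/5) = 2 + 5/9 = 23/9
3 + 1/(23/9) = 3 + 9/23 = 78/23
12 + 1/(78/23) = 12 + 23/78 = 959/78
2 + 1/(959/78) = 2 + 78/959 = 1996/959
4 + 1/(1996/959) = 4 + 959/1996 = 8943/1996

8943/1996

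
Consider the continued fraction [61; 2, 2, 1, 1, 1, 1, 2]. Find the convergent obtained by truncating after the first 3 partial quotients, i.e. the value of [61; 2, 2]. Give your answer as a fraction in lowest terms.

307/5

Use the convergent recurrence hₖ = aₖ·hₖ₋₁ + hₖ₋₂ (and likewise for the denominators kₖ):
a_0 = 61: 61/1
a_1 = 2: 123/2
a_2 = 2: 307/5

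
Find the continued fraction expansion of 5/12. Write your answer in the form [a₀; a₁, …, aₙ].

[0; 2, 2, 2]

5 = 0·12 + 5, so a_0 = 0
12 = 2·5 + 2, so a_1 = 2
5 = 2·2 + 1, so a_2 = 2
2 = 2·1 + 0, so a_3 = 2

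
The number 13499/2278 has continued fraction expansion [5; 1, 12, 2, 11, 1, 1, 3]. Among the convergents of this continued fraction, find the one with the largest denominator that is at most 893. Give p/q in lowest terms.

3834/647

a_0 = 5: 5/1  (≤ bound)
a_1 = 1: 6/1  (≤ bound)
a_2 = 12: 77/13  (≤ bound)
a_3 = 2: 160/27  (≤ bound)
a_4 = 11: 1837/310  (≤ bound)
a_5 = 1: 1997/337  (≤ bound)
a_6 = 1: 3834/647  (≤ bound)
a_7 = 3: 13499/2278  (> 893, stop)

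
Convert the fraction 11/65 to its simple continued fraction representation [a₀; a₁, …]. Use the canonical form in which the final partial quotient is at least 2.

Run the Euclidean algorithm, recording each quotient:
11 = 0·65 + 11, so a_0 = 0
65 = 5·11 + 10, so a_1 = 5
11 = 1·10 + 1, so a_2 = 1
10 = 10·1 + 0, so a_3 = 10

[0; 5, 1, 10]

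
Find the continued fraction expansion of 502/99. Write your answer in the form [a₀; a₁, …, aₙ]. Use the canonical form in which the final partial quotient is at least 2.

502 = 5·99 + 7, so a_0 = 5
99 = 14·7 + 1, so a_1 = 14
7 = 7·1 + 0, so a_2 = 7

[5; 14, 7]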